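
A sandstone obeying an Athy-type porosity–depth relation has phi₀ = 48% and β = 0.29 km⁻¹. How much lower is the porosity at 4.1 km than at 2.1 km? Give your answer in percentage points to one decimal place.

phi(2.1) = 0.48·e^(−0.29×2.1) = 0.2611
phi(4.1) = 0.48·e^(−0.29×4.1) = 0.1462
Δphi = 0.2611 − 0.1462 = 0.1149

11.5 percentage points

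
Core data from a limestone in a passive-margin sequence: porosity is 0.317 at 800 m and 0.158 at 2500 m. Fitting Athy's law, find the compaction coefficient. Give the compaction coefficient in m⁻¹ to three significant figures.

Working in km (1 km = 1000 m; k in km⁻¹ = k in m⁻¹ × 1000):
Athy: phi(Z) = phi₀ e^(−kZ) ⇒ phi₁/phi₂ = e^{k(Z₂−Z₁)} ⇒ k = ln(phi₁/phi₂)/(Z₂−Z₁)
k = ln(0.317/0.158) / (2.5 − 0.8) = ln(2.006) / 1.7 = 0.6963 / 1.7 = 0.4096 km⁻¹

0.000410 m⁻¹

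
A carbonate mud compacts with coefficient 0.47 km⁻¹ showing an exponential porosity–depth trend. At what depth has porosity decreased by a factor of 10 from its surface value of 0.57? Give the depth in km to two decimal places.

n/n₀ = 1/10 ⇒ exp(−β·z) = 1/10 ⇒ z = ln(10) / β
z = 2.3026 / 0.47 = 4.899 km

4.90 km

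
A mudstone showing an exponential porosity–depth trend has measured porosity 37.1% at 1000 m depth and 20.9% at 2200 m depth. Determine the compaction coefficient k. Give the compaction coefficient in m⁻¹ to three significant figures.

0.000478 m⁻¹

Working in km (1 km = 1000 m; k in km⁻¹ = k in m⁻¹ × 1000):
Athy: φ(Z) = φ₀ e^(−kZ) ⇒ φ₁/φ₂ = e^{k(Z₂−Z₁)} ⇒ k = ln(φ₁/φ₂)/(Z₂−Z₁)
k = ln(0.371/0.209) / (2.2 − 1) = ln(1.775) / 1.2 = 0.5739 / 1.2 = 0.4782 km⁻¹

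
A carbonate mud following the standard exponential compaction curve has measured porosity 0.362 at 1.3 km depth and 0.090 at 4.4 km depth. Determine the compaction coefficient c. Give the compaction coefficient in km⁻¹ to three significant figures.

Athy: φ(Z) = φ₀ e^(−cZ) ⇒ φ₁/φ₂ = e^{c(Z₂−Z₁)} ⇒ c = ln(φ₁/φ₂)/(Z₂−Z₁)
c = ln(0.362/0.09) / (4.4 − 1.3) = ln(4.022) / 3.1 = 1.3918 / 3.1 = 0.449 km⁻¹

0.449 km⁻¹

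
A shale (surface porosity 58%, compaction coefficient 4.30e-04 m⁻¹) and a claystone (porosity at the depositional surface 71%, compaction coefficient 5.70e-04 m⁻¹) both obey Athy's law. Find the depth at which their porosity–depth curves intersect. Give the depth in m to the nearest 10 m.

1440 m

Working in km (1 km = 1000 m; c in km⁻¹ = c in m⁻¹ × 1000):
Set φ₀ₐ e^(−cₐZ) = φ₀ᵦ e^(−cᵦZ) ⇒ ln(φ₀ₐ/φ₀ᵦ) = (cₐ − cᵦ)·Z
Z = ln(0.58/0.71) / (0.43 − 0.57) = -0.2022 / -0.14 = 1.445 km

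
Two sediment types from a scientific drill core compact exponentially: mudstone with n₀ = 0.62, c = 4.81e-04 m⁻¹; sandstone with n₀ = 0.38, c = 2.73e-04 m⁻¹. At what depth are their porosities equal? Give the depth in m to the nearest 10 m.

Working in km (1 km = 1000 m; c in km⁻¹ = c in m⁻¹ × 1000):
Set n₀ₐ e^(−cₐd) = n₀ᵦ e^(−cᵦd) ⇒ ln(n₀ₐ/n₀ᵦ) = (cₐ − cᵦ)·d
d = ln(0.62/0.38) / (0.481 − 0.273) = 0.4895 / 0.208 = 2.354 km

2350 m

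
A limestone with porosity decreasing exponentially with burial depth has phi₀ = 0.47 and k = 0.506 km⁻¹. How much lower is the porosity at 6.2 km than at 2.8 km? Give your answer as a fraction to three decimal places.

phi(2.8) = 0.47·e^(−0.506×2.8) = 0.1140
phi(6.2) = 0.47·e^(−0.506×6.2) = 0.0204
Δphi = 0.1140 − 0.0204 = 0.0936

0.094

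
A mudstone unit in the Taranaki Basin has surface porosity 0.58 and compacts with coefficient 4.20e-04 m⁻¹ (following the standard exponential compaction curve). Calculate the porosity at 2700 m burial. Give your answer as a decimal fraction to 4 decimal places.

Working in km (1 km = 1000 m; β in km⁻¹ = β in m⁻¹ × 1000):
n = n₀·exp(−β·z) = 0.58 × exp(−0.42 × 2.7) = 0.58 × exp(−1.134)
  = 0.58 × 0.3217 = 0.1866

0.1866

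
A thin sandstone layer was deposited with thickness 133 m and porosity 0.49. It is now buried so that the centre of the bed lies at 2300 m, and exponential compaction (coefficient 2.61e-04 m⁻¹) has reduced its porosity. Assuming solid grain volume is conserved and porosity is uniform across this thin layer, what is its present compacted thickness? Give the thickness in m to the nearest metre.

Working in km (1 km = 1000 m; β in km⁻¹ = β in m⁻¹ × 1000):
Porosity at 2.3 km: phi = 0.49·exp(−0.261×2.3) = 0.2688
Solid-volume conservation: h(1−phi) = h₀(1−phi₀) ⇒ h = h₀·(1−phi₀)/(1−phi)
h = 0.133 × (1 − 0.49)/(1 − 0.2688) = 0.133 × 0.6975 = 0.0928 km

93 m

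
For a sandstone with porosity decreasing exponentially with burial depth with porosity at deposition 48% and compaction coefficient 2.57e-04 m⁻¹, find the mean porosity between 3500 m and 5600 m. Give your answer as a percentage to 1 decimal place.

15.1%

Working in km (1 km = 1000 m; β in km⁻¹ = β in m⁻¹ × 1000):
⟨phi⟩ = (1/(Z₂−Z₁)) ∫ phi₀ e^(−βZ) dZ = phi₀·(e^(−β·Z₁) − e^(−β·Z₂)) / (β·(Z₂−Z₁))
e^(−0.257×3.5) = 0.4068; e^(−0.257×5.6) = 0.2371
⟨phi⟩ = 0.48 × (0.4068 − 0.2371) / (0.257 × 2.1) = 0.48 × 0.3144 = 0.1509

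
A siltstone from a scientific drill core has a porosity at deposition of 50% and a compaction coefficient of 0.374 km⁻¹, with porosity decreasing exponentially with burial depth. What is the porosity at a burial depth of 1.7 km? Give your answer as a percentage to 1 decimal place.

26.5%

n = n₀·exp(−k·Z) = 0.5 × exp(−0.374 × 1.7) = 0.5 × exp(−0.6358)
  = 0.5 × 0.5295 = 0.2648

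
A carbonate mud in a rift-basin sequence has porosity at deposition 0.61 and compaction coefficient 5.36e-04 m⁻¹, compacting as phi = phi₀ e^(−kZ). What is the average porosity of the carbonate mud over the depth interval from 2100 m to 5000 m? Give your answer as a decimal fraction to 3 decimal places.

0.100

Working in km (1 km = 1000 m; k in km⁻¹ = k in m⁻¹ × 1000):
⟨phi⟩ = (1/(Z₂−Z₁)) ∫ phi₀ e^(−kZ) dZ = phi₀·(e^(−k·Z₁) − e^(−k·Z₂)) / (k·(Z₂−Z₁))
e^(−0.536×2.1) = 0.3245; e^(−0.536×5) = 0.0686
⟨phi⟩ = 0.61 × (0.3245 − 0.0686) / (0.536 × 2.9) = 0.61 × 0.1646 = 0.1004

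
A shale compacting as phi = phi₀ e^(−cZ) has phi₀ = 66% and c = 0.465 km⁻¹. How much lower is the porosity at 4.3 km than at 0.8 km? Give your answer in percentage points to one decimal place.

36.6 percentage points

phi(0.8) = 0.66·e^(−0.465×0.8) = 0.4550
phi(4.3) = 0.66·e^(−0.465×4.3) = 0.0894
Δphi = 0.4550 − 0.0894 = 0.3656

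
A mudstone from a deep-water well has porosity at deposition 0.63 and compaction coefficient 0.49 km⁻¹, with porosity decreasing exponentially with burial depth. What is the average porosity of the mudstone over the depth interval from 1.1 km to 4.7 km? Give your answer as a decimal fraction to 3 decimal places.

0.173

⟨phi⟩ = (1/(d₂−d₁)) ∫ phi₀ e^(−cd) dd = phi₀·(e^(−c·d₁) − e^(−c·d₂)) / (c·(d₂−d₁))
e^(−0.49×1.1) = 0.5833; e^(−0.49×4.7) = 0.1000
⟨phi⟩ = 0.63 × (0.5833 − 0.1000) / (0.49 × 3.6) = 0.63 × 0.2740 = 0.1726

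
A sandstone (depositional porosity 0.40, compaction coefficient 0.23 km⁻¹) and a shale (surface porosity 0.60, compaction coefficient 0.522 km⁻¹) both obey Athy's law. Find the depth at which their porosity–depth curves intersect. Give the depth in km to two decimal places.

Set phi₀ₐ e^(−kₐz) = phi₀ᵦ e^(−kᵦz) ⇒ ln(phi₀ₐ/phi₀ᵦ) = (kₐ − kᵦ)·z
z = ln(0.4/0.6) / (0.23 − 0.522) = -0.4055 / -0.292 = 1.389 km

1.39 km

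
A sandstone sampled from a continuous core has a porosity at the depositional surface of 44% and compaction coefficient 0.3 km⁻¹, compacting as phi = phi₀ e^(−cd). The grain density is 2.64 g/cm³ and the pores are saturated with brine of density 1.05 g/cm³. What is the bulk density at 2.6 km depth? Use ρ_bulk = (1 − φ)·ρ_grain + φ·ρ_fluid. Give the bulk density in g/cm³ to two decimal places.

2.32 g/cm³

Porosity at depth: phi = 0.44·exp(−0.3×2.6) = 0.44×0.4584 = 0.2017
Bulk density: ρ_b = (1−phi)ρ_g + phi·ρ_f = 0.7983×2.64 + 0.2017×1.05
       = 2.108 + 0.212 = 2.319 g/cm³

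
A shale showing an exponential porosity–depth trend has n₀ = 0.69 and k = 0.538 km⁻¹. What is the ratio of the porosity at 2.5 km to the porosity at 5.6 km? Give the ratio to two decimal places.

5.30

n(d₁)/n(d₂) = e^(−k·d₁)/e^(−k·d₂) = e^{k(d₂−d₁)}
= exp(0.538 × 3.1) = exp(1.668) = 5.3005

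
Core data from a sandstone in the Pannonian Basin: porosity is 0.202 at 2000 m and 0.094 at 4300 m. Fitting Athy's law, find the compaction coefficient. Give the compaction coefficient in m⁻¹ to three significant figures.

0.000333 m⁻¹

Working in km (1 km = 1000 m; c in km⁻¹ = c in m⁻¹ × 1000):
Athy: φ(Z) = φ₀ e^(−cZ) ⇒ φ₁/φ₂ = e^{c(Z₂−Z₁)} ⇒ c = ln(φ₁/φ₂)/(Z₂−Z₁)
c = ln(0.202/0.094) / (4.3 − 2) = ln(2.149) / 2.3 = 0.7650 / 2.3 = 0.3326 km⁻¹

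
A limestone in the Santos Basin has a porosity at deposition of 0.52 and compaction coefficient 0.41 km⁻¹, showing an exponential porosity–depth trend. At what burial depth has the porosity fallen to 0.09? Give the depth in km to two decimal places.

4.28 km

Invert Athy's law: d = ln(φ₀/φ) / c
d = ln(0.52/0.09) / 0.41 = ln(5.778) / 0.41 = 1.7540 / 0.41 = 4.278 km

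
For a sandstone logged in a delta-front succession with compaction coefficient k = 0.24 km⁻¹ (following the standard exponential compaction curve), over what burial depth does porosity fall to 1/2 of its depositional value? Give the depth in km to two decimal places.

2.89 km

φ/φ₀ = 1/2 ⇒ exp(−k·z) = 1/2 ⇒ z = ln(2) / k
z = 0.6931 / 0.24 = 2.888 km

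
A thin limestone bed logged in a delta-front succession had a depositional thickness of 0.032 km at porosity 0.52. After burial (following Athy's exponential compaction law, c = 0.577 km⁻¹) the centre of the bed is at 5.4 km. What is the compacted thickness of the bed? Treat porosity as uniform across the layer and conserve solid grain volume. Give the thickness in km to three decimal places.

Porosity at 5.4 km: phi = 0.52·exp(−0.577×5.4) = 0.0231
Solid-volume conservation: h(1−phi) = h₀(1−phi₀) ⇒ h = h₀·(1−phi₀)/(1−phi)
h = 0.032 × (1 − 0.52)/(1 − 0.0231) = 0.032 × 0.4913 = 0.0157 km

0.016 km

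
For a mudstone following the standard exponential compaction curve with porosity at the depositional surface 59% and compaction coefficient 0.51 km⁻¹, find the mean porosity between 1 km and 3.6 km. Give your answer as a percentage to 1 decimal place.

⟨n⟩ = (1/(Z₂−Z₁)) ∫ n₀ e^(−βZ) dZ = n₀·(e^(−β·Z₁) − e^(−β·Z₂)) / (β·(Z₂−Z₁))
e^(−0.51×1) = 0.6005; e^(−0.51×3.6) = 0.1595
⟨n⟩ = 0.59 × (0.6005 − 0.1595) / (0.51 × 2.6) = 0.59 × 0.3326 = 0.1962

19.6%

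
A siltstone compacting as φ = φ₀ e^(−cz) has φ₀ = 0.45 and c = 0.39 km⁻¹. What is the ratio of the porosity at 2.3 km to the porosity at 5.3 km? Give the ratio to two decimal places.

φ(z₁)/φ(z₂) = e^(−c·z₁)/e^(−c·z₂) = e^{c(z₂−z₁)}
= exp(0.39 × 3) = exp(1.17) = 3.2220

3.22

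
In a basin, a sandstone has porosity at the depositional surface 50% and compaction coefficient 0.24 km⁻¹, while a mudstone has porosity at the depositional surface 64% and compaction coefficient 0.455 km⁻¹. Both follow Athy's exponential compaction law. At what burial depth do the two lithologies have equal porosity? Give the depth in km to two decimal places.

1.15 km

Set phi₀ₐ e^(−kₐz) = phi₀ᵦ e^(−kᵦz) ⇒ ln(phi₀ₐ/phi₀ᵦ) = (kₐ − kᵦ)·z
z = ln(0.5/0.64) / (0.24 − 0.455) = -0.2469 / -0.215 = 1.148 km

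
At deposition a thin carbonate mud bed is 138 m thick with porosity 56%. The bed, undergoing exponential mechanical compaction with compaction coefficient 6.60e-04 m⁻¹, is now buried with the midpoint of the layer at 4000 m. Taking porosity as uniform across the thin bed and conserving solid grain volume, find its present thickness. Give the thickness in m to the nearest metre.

63 m

Working in km (1 km = 1000 m; c in km⁻¹ = c in m⁻¹ × 1000):
Porosity at 4 km: n = 0.56·exp(−0.66×4) = 0.0400
Solid-volume conservation: h(1−n) = h₀(1−n₀) ⇒ h = h₀·(1−n₀)/(1−n)
h = 0.138 × (1 − 0.56)/(1 − 0.0400) = 0.138 × 0.4583 = 0.0632 km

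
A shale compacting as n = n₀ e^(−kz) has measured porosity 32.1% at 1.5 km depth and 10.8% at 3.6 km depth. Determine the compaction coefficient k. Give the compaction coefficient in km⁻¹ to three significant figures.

0.519 km⁻¹

Athy: n(z) = n₀ e^(−kz) ⇒ n₁/n₂ = e^{k(z₂−z₁)} ⇒ k = ln(n₁/n₂)/(z₂−z₁)
k = ln(0.321/0.108) / (3.6 − 1.5) = ln(2.972) / 2.1 = 1.0893 / 2.1 = 0.5187 km⁻¹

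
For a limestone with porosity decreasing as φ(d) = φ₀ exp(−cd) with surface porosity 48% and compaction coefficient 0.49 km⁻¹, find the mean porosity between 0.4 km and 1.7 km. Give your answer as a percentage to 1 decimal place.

⟨φ⟩ = (1/(d₂−d₁)) ∫ φ₀ e^(−cd) dd = φ₀·(e^(−c·d₁) − e^(−c·d₂)) / (c·(d₂−d₁))
e^(−0.49×0.4) = 0.8220; e^(−0.49×1.7) = 0.4347
⟨φ⟩ = 0.48 × (0.8220 − 0.4347) / (0.49 × 1.3) = 0.48 × 0.6080 = 0.2918

29.2%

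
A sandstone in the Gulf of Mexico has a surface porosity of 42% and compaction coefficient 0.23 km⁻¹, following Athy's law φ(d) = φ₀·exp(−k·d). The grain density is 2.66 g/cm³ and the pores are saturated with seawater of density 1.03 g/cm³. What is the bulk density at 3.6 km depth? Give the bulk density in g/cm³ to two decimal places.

2.36 g/cm³

Porosity at depth: φ = 0.42·exp(−0.23×3.6) = 0.42×0.4369 = 0.1835
Bulk density: ρ_b = (1−φ)ρ_g + φ·ρ_f = 0.8165×2.66 + 0.1835×1.03
       = 2.172 + 0.189 = 2.361 g/cm³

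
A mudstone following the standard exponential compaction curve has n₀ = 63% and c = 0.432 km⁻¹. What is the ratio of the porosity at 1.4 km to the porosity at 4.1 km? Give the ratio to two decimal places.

n(z₁)/n(z₂) = e^(−c·z₁)/e^(−c·z₂) = e^{c(z₂−z₁)}
= exp(0.432 × 2.7) = exp(1.166) = 3.2104

3.21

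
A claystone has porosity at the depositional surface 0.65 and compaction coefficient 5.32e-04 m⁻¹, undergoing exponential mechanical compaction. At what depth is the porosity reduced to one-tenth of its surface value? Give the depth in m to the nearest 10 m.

Working in km (1 km = 1000 m; c in km⁻¹ = c in m⁻¹ × 1000):
n/n₀ = 1/10 ⇒ exp(−c·Z) = 1/10 ⇒ Z = ln(10) / c
Z = 2.3026 / 0.532 = 4.328 km

4330 m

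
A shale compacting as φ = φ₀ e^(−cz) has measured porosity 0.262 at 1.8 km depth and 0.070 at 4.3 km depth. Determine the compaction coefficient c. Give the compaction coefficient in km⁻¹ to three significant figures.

Athy: φ(z) = φ₀ e^(−cz) ⇒ φ₁/φ₂ = e^{c(z₂−z₁)} ⇒ c = ln(φ₁/φ₂)/(z₂−z₁)
c = ln(0.262/0.07) / (4.3 − 1.8) = ln(3.743) / 2.5 = 1.3198 / 2.5 = 0.5279 km⁻¹

0.528 km⁻¹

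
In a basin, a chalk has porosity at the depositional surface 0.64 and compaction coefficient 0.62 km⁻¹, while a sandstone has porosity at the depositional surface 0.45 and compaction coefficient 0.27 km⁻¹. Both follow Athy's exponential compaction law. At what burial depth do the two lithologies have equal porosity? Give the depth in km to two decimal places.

1.01 km

Set n₀ₐ e^(−kₐZ) = n₀ᵦ e^(−kᵦZ) ⇒ ln(n₀ₐ/n₀ᵦ) = (kₐ − kᵦ)·Z
Z = ln(0.64/0.45) / (0.62 − 0.27) = 0.3522 / 0.35 = 1.006 km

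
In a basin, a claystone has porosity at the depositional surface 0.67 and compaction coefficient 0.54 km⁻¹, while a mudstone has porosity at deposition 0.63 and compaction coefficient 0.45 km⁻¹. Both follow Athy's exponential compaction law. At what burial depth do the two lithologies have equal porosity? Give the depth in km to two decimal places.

0.68 km

Set n₀ₐ e^(−βₐZ) = n₀ᵦ e^(−βᵦZ) ⇒ ln(n₀ₐ/n₀ᵦ) = (βₐ − βᵦ)·Z
Z = ln(0.67/0.63) / (0.54 − 0.45) = 0.0616 / 0.09 = 0.684 km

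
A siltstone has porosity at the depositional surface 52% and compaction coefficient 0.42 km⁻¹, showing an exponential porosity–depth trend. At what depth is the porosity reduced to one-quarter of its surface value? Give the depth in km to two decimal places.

3.30 km

phi/phi₀ = 1/4 ⇒ exp(−c·z) = 1/4 ⇒ z = ln(4) / c
z = 1.3863 / 0.42 = 3.301 km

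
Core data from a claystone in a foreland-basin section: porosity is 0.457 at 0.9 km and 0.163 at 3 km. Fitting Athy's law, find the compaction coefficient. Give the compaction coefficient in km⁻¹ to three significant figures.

0.491 km⁻¹

Athy: n(Z) = n₀ e^(−cZ) ⇒ n₁/n₂ = e^{c(Z₂−Z₁)} ⇒ c = ln(n₁/n₂)/(Z₂−Z₁)
c = ln(0.457/0.163) / (3 − 0.9) = ln(2.804) / 2.1 = 1.0309 / 2.1 = 0.4909 km⁻¹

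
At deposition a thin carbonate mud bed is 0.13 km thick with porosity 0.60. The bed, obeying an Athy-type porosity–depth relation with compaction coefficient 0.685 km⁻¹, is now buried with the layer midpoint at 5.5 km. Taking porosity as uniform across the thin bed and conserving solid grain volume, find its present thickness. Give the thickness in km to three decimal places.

0.053 km

Porosity at 5.5 km: phi = 0.6·exp(−0.685×5.5) = 0.0139
Solid-volume conservation: h(1−phi) = h₀(1−phi₀) ⇒ h = h₀·(1−phi₀)/(1−phi)
h = 0.13 × (1 − 0.6)/(1 − 0.0139) = 0.13 × 0.4056 = 0.0527 km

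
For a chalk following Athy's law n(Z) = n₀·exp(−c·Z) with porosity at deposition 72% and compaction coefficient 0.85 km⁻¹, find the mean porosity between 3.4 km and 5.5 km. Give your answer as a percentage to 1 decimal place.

⟨n⟩ = (1/(Z₂−Z₁)) ∫ n₀ e^(−cZ) dZ = n₀·(e^(−c·Z₁) − e^(−c·Z₂)) / (c·(Z₂−Z₁))
e^(−0.85×3.4) = 0.0556; e^(−0.85×5.5) = 0.0093
⟨n⟩ = 0.72 × (0.0556 − 0.0093) / (0.85 × 2.1) = 0.72 × 0.0259 = 0.0187

1.9%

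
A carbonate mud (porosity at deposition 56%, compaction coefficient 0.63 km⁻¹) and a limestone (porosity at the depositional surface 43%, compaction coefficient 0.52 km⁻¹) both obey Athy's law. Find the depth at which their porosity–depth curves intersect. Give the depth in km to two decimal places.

2.40 km

Set phi₀ₐ e^(−kₐd) = phi₀ᵦ e^(−kᵦd) ⇒ ln(phi₀ₐ/phi₀ᵦ) = (kₐ − kᵦ)·d
d = ln(0.56/0.43) / (0.63 − 0.52) = 0.2642 / 0.11 = 2.401 km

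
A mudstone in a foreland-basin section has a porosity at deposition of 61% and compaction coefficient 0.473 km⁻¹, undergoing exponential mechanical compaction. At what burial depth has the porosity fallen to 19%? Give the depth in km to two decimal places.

2.47 km

Invert Athy's law: Z = ln(n₀/n) / k
Z = ln(0.61/0.19) / 0.473 = ln(3.211) / 0.473 = 1.1664 / 0.473 = 2.466 km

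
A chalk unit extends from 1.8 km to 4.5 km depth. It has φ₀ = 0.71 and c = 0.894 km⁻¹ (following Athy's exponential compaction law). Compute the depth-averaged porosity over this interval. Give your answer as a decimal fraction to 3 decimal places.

0.054

⟨φ⟩ = (1/(z₂−z₁)) ∫ φ₀ e^(−cz) dz = φ₀·(e^(−c·z₁) − e^(−c·z₂)) / (c·(z₂−z₁))
e^(−0.894×1.8) = 0.2000; e^(−0.894×4.5) = 0.0179
⟨φ⟩ = 0.71 × (0.2000 − 0.0179) / (0.894 × 2.7) = 0.71 × 0.0755 = 0.0536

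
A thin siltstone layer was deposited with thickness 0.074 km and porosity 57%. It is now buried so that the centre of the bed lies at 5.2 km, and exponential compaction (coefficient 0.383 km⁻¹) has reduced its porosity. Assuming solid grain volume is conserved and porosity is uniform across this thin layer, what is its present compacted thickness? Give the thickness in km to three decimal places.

0.035 km

Porosity at 5.2 km: φ = 0.57·exp(−0.383×5.2) = 0.0778
Solid-volume conservation: h(1−φ) = h₀(1−φ₀) ⇒ h = h₀·(1−φ₀)/(1−φ)
h = 0.074 × (1 − 0.57)/(1 − 0.0778) = 0.074 × 0.4663 = 0.0345 km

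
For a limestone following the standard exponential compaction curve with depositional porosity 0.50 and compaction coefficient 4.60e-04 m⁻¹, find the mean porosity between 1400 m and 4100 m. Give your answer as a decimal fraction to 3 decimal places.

0.150

Working in km (1 km = 1000 m; β in km⁻¹ = β in m⁻¹ × 1000):
⟨φ⟩ = (1/(z₂−z₁)) ∫ φ₀ e^(−βz) dz = φ₀·(e^(−β·z₁) − e^(−β·z₂)) / (β·(z₂−z₁))
e^(−0.46×1.4) = 0.5252; e^(−0.46×4.1) = 0.1517
⟨φ⟩ = 0.5 × (0.5252 − 0.1517) / (0.46 × 2.7) = 0.5 × 0.3007 = 0.1504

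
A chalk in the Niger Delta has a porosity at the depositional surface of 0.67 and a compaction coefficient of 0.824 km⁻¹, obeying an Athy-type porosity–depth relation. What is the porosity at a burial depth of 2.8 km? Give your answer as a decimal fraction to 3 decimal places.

n = n₀·exp(−β·Z) = 0.67 × exp(−0.824 × 2.8) = 0.67 × exp(−2.307)
  = 0.67 × 0.0995 = 0.0667

0.067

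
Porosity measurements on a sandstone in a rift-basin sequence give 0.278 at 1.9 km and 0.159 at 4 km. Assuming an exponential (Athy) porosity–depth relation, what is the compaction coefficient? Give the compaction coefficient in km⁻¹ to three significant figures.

Athy: φ(z) = φ₀ e^(−βz) ⇒ φ₁/φ₂ = e^{β(z₂−z₁)} ⇒ β = ln(φ₁/φ₂)/(z₂−z₁)
β = ln(0.278/0.159) / (4 − 1.9) = ln(1.748) / 2.1 = 0.5587 / 2.1 = 0.2661 km⁻¹

0.266 km⁻¹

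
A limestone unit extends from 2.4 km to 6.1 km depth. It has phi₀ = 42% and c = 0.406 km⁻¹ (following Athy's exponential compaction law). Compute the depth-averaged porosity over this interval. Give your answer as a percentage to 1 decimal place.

8.2%

⟨phi⟩ = (1/(d₂−d₁)) ∫ phi₀ e^(−cd) dd = phi₀·(e^(−c·d₁) − e^(−c·d₂)) / (c·(d₂−d₁))
e^(−0.406×2.4) = 0.3774; e^(−0.406×6.1) = 0.0840
⟨phi⟩ = 0.42 × (0.3774 − 0.0840) / (0.406 × 3.7) = 0.42 × 0.1953 = 0.0820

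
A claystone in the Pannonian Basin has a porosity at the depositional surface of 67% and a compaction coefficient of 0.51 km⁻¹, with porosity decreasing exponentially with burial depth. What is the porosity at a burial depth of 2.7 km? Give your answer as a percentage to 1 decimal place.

16.9%

phi = phi₀·exp(−β·Z) = 0.67 × exp(−0.51 × 2.7) = 0.67 × exp(−1.377)
  = 0.67 × 0.2523 = 0.1691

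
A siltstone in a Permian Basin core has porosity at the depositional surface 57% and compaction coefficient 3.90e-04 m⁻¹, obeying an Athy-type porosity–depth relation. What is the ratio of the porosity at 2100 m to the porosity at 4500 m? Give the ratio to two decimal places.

2.55

Working in km (1 km = 1000 m; c in km⁻¹ = c in m⁻¹ × 1000):
φ(Z₁)/φ(Z₂) = e^(−c·Z₁)/e^(−c·Z₂) = e^{c(Z₂−Z₁)}
= exp(0.39 × 2.4) = exp(0.936) = 2.5498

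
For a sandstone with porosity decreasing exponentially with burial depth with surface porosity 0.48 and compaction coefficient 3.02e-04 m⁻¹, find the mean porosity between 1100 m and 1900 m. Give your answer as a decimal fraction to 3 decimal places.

Working in km (1 km = 1000 m; c in km⁻¹ = c in m⁻¹ × 1000):
⟨n⟩ = (1/(z₂−z₁)) ∫ n₀ e^(−cz) dz = n₀·(e^(−c·z₁) − e^(−c·z₂)) / (c·(z₂−z₁))
e^(−0.302×1.1) = 0.7173; e^(−0.302×1.9) = 0.5634
⟨n⟩ = 0.48 × (0.7173 − 0.5634) / (0.302 × 0.8) = 0.48 × 0.6373 = 0.3059

0.306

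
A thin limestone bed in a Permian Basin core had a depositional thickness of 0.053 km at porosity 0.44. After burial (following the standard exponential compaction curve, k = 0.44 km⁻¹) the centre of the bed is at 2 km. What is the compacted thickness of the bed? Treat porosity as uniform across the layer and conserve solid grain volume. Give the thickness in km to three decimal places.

0.036 km

Porosity at 2 km: n = 0.44·exp(−0.44×2) = 0.1825
Solid-volume conservation: h(1−n) = h₀(1−n₀) ⇒ h = h₀·(1−n₀)/(1−n)
h = 0.053 × (1 − 0.44)/(1 − 0.1825) = 0.053 × 0.6850 = 0.0363 km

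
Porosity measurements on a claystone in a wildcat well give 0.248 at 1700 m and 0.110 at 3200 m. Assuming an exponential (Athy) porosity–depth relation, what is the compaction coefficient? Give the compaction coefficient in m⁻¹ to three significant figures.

Working in km (1 km = 1000 m; c in km⁻¹ = c in m⁻¹ × 1000):
Athy: n(z) = n₀ e^(−cz) ⇒ n₁/n₂ = e^{c(z₂−z₁)} ⇒ c = ln(n₁/n₂)/(z₂−z₁)
c = ln(0.248/0.11) / (3.2 − 1.7) = ln(2.255) / 1.5 = 0.8129 / 1.5 = 0.542 km⁻¹

0.000542 m⁻¹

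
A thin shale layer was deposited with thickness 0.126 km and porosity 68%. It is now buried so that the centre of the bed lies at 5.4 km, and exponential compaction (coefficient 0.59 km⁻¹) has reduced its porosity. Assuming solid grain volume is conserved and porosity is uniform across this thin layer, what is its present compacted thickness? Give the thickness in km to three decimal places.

Porosity at 5.4 km: φ = 0.68·exp(−0.59×5.4) = 0.0281
Solid-volume conservation: h(1−φ) = h₀(1−φ₀) ⇒ h = h₀·(1−φ₀)/(1−φ)
h = 0.126 × (1 − 0.68)/(1 − 0.0281) = 0.126 × 0.3293 = 0.0415 km

0.041 km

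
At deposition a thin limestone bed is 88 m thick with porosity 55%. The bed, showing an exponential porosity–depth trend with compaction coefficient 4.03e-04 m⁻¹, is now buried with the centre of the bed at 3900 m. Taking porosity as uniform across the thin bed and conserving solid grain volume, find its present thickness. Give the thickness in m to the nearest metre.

Working in km (1 km = 1000 m; c in km⁻¹ = c in m⁻¹ × 1000):
Porosity at 3.9 km: n = 0.55·exp(−0.403×3.9) = 0.1142
Solid-volume conservation: h(1−n) = h₀(1−n₀) ⇒ h = h₀·(1−n₀)/(1−n)
h = 0.088 × (1 − 0.55)/(1 − 0.1142) = 0.088 × 0.5080 = 0.0447 km

45 m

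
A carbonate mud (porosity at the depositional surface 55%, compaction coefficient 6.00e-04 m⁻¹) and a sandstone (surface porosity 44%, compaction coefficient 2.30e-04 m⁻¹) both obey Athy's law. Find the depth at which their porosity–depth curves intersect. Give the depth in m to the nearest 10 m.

Working in km (1 km = 1000 m; k in km⁻¹ = k in m⁻¹ × 1000):
Set n₀ₐ e^(−kₐZ) = n₀ᵦ e^(−kᵦZ) ⇒ ln(n₀ₐ/n₀ᵦ) = (kₐ − kᵦ)·Z
Z = ln(0.55/0.44) / (0.6 − 0.23) = 0.2231 / 0.37 = 0.603 km

600 m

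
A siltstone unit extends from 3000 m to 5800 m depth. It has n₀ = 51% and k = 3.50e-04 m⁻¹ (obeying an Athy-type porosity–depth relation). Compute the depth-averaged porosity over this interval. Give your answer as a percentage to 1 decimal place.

Working in km (1 km = 1000 m; k in km⁻¹ = k in m⁻¹ × 1000):
⟨n⟩ = (1/(Z₂−Z₁)) ∫ n₀ e^(−kZ) dZ = n₀·(e^(−k·Z₁) − e^(−k·Z₂)) / (k·(Z₂−Z₁))
e^(−0.35×3) = 0.3499; e^(−0.35×5.8) = 0.1313
⟨n⟩ = 0.51 × (0.3499 − 0.1313) / (0.35 × 2.8) = 0.51 × 0.2231 = 0.1138

11.4%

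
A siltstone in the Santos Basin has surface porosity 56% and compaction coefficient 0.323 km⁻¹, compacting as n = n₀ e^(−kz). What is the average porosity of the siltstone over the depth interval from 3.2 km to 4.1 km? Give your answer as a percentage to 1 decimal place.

⟨n⟩ = (1/(z₂−z₁)) ∫ n₀ e^(−kz) dz = n₀·(e^(−k·z₁) − e^(−k·z₂)) / (k·(z₂−z₁))
e^(−0.323×3.2) = 0.3557; e^(−0.323×4.1) = 0.2660
⟨n⟩ = 0.56 × (0.3557 − 0.2660) / (0.323 × 0.9) = 0.56 × 0.3087 = 0.1729

17.3%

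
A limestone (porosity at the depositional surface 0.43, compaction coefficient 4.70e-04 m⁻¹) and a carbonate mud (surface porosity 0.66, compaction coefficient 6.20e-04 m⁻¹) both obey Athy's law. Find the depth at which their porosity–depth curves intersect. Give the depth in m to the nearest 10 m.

2860 m

Working in km (1 km = 1000 m; β in km⁻¹ = β in m⁻¹ × 1000):
Set n₀ₐ e^(−βₐz) = n₀ᵦ e^(−βᵦz) ⇒ ln(n₀ₐ/n₀ᵦ) = (βₐ − βᵦ)·z
z = ln(0.43/0.66) / (0.47 − 0.62) = -0.4285 / -0.15 = 2.856 km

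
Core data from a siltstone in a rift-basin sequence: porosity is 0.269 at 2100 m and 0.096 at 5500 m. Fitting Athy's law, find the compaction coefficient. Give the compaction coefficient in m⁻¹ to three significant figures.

0.000303 m⁻¹

Working in km (1 km = 1000 m; c in km⁻¹ = c in m⁻¹ × 1000):
Athy: phi(z) = phi₀ e^(−cz) ⇒ phi₁/phi₂ = e^{c(z₂−z₁)} ⇒ c = ln(phi₁/phi₂)/(z₂−z₁)
c = ln(0.269/0.096) / (5.5 − 2.1) = ln(2.802) / 3.4 = 1.0304 / 3.4 = 0.303 km⁻¹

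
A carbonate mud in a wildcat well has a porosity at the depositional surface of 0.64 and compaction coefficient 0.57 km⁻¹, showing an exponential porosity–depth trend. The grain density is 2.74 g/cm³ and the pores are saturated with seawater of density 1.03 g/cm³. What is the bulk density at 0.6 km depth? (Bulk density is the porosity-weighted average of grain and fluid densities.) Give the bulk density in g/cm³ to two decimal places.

Porosity at depth: φ = 0.64·exp(−0.57×0.6) = 0.64×0.7103 = 0.4546
Bulk density: ρ_b = (1−φ)ρ_g + φ·ρ_f = 0.5454×2.74 + 0.4546×1.03
       = 1.494 + 0.468 = 1.963 g/cm³

1.96 g/cm³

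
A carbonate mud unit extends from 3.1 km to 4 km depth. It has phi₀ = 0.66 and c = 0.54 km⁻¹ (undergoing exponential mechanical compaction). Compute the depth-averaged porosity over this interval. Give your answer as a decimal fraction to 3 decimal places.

0.098

⟨phi⟩ = (1/(Z₂−Z₁)) ∫ phi₀ e^(−cZ) dZ = phi₀·(e^(−c·Z₁) − e^(−c·Z₂)) / (c·(Z₂−Z₁))
e^(−0.54×3.1) = 0.1875; e^(−0.54×4) = 0.1153
⟨phi⟩ = 0.66 × (0.1875 − 0.1153) / (0.54 × 0.9) = 0.66 × 0.1485 = 0.0980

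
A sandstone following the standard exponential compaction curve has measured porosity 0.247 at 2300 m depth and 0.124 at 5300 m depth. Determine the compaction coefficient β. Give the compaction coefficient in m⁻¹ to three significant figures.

0.000230 m⁻¹

Working in km (1 km = 1000 m; β in km⁻¹ = β in m⁻¹ × 1000):
Athy: n(Z) = n₀ e^(−βZ) ⇒ n₁/n₂ = e^{β(Z₂−Z₁)} ⇒ β = ln(n₁/n₂)/(Z₂−Z₁)
β = ln(0.247/0.124) / (5.3 − 2.3) = ln(1.992) / 3 = 0.6891 / 3 = 0.2297 km⁻¹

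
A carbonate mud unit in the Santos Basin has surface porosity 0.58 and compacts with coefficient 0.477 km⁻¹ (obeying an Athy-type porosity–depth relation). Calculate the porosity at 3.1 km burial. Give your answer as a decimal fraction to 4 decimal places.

φ = φ₀·exp(−β·Z) = 0.58 × exp(−0.477 × 3.1) = 0.58 × exp(−1.479)
  = 0.58 × 0.2279 = 0.1322

0.1322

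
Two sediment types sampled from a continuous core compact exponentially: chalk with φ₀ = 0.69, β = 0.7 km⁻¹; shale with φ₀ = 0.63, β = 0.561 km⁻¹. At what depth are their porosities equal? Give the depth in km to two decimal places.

0.65 km

Set φ₀ₐ e^(−βₐZ) = φ₀ᵦ e^(−βᵦZ) ⇒ ln(φ₀ₐ/φ₀ᵦ) = (βₐ − βᵦ)·Z
Z = ln(0.69/0.63) / (0.7 − 0.561) = 0.0910 / 0.139 = 0.654 km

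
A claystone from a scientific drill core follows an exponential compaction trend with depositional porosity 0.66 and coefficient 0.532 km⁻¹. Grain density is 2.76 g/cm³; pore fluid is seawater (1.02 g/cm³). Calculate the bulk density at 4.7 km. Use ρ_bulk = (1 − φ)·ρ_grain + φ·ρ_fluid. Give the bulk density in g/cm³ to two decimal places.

2.67 g/cm³

Porosity at depth: phi = 0.66·exp(−0.532×4.7) = 0.66×0.0821 = 0.0542
Bulk density: ρ_b = (1−phi)ρ_g + phi·ρ_f = 0.9458×2.76 + 0.0542×1.02
       = 2.611 + 0.055 = 2.666 g/cm³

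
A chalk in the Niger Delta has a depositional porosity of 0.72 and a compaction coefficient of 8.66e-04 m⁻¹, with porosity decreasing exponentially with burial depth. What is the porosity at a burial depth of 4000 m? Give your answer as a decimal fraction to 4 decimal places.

Working in km (1 km = 1000 m; β in km⁻¹ = β in m⁻¹ × 1000):
phi = phi₀·exp(−β·z) = 0.72 × exp(−0.866 × 4) = 0.72 × exp(−3.464)
  = 0.72 × 0.0313 = 0.0225

0.0225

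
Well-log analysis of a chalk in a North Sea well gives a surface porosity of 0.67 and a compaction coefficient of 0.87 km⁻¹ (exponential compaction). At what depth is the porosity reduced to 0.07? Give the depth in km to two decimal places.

Invert Athy's law: Z = ln(phi₀/phi) / c
Z = ln(0.67/0.07) / 0.87 = ln(9.571) / 0.87 = 2.2588 / 0.87 = 2.596 km

2.60 km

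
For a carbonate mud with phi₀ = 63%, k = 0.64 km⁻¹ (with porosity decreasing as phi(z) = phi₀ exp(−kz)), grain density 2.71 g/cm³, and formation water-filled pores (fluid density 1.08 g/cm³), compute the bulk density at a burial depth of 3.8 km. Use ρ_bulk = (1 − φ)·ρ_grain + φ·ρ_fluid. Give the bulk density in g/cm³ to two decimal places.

2.62 g/cm³

Porosity at depth: phi = 0.63·exp(−0.64×3.8) = 0.63×0.0879 = 0.0554
Bulk density: ρ_b = (1−phi)ρ_g + phi·ρ_f = 0.9446×2.71 + 0.0554×1.08
       = 2.560 + 0.060 = 2.620 g/cm³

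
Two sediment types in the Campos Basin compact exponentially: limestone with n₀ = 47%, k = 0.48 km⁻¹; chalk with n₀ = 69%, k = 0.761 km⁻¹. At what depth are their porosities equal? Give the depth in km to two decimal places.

Set n₀ₐ e^(−kₐZ) = n₀ᵦ e^(−kᵦZ) ⇒ ln(n₀ₐ/n₀ᵦ) = (kₐ − kᵦ)·Z
Z = ln(0.47/0.69) / (0.48 − 0.761) = -0.3840 / -0.281 = 1.366 km

1.37 km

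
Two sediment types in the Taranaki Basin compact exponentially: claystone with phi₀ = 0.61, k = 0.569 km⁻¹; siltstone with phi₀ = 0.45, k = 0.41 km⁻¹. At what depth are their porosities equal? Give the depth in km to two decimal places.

1.91 km

Set phi₀ₐ e^(−kₐZ) = phi₀ᵦ e^(−kᵦZ) ⇒ ln(phi₀ₐ/phi₀ᵦ) = (kₐ − kᵦ)·Z
Z = ln(0.61/0.45) / (0.569 − 0.41) = 0.3042 / 0.159 = 1.913 km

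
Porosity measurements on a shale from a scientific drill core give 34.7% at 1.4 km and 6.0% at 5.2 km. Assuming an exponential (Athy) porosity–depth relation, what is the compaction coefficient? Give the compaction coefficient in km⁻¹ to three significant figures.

Athy: n(z) = n₀ e^(−kz) ⇒ n₁/n₂ = e^{k(z₂−z₁)} ⇒ k = ln(n₁/n₂)/(z₂−z₁)
k = ln(0.347/0.06) / (5.2 − 1.4) = ln(5.783) / 3.8 = 1.7550 / 3.8 = 0.4618 km⁻¹

0.462 km⁻¹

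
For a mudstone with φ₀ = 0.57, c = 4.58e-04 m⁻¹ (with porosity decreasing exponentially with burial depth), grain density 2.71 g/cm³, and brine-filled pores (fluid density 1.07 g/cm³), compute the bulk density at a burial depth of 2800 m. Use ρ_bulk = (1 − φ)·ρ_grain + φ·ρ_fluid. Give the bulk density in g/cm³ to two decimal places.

Working in km (1 km = 1000 m; c in km⁻¹ = c in m⁻¹ × 1000):
Porosity at depth: φ = 0.57·exp(−0.458×2.8) = 0.57×0.2774 = 0.1581
Bulk density: ρ_b = (1−φ)ρ_g + φ·ρ_f = 0.8419×2.71 + 0.1581×1.07
       = 2.282 + 0.169 = 2.451 g/cm³

2.45 g/cm³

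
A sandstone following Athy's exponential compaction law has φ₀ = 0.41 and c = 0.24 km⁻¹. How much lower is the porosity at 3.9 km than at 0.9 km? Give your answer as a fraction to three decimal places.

φ(0.9) = 0.41·e^(−0.24×0.9) = 0.3304
φ(3.9) = 0.41·e^(−0.24×3.9) = 0.1608
Δφ = 0.3304 − 0.1608 = 0.1696

0.170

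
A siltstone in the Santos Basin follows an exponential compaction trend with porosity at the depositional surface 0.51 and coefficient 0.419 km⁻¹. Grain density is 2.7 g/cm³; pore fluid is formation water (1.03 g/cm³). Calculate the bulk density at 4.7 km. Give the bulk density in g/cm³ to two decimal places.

2.58 g/cm³

Porosity at depth: n = 0.51·exp(−0.419×4.7) = 0.51×0.1396 = 0.0712
Bulk density: ρ_b = (1−n)ρ_g + n·ρ_f = 0.9288×2.7 + 0.0712×1.03
       = 2.508 + 0.073 = 2.581 g/cm³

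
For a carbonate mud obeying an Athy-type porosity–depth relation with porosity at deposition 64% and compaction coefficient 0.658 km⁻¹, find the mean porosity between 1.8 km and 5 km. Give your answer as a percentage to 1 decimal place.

⟨n⟩ = (1/(z₂−z₁)) ∫ n₀ e^(−βz) dz = n₀·(e^(−β·z₁) − e^(−β·z₂)) / (β·(z₂−z₁))
e^(−0.658×1.8) = 0.3059; e^(−0.658×5) = 0.0373
⟨n⟩ = 0.64 × (0.3059 − 0.0373) / (0.658 × 3.2) = 0.64 × 0.1276 = 0.0817

8.2%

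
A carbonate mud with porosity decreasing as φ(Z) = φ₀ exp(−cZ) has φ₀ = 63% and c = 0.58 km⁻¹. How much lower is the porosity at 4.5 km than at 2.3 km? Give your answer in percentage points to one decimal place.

12.0 percentage points

φ(2.3) = 0.63·e^(−0.58×2.3) = 0.1660
φ(4.5) = 0.63·e^(−0.58×4.5) = 0.0463
Δφ = 0.1660 − 0.0463 = 0.1196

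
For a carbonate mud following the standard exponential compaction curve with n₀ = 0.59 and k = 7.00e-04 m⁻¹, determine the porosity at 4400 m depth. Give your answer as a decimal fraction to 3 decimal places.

Working in km (1 km = 1000 m; k in km⁻¹ = k in m⁻¹ × 1000):
n = n₀·exp(−k·Z) = 0.59 × exp(−0.7 × 4.4) = 0.59 × exp(−3.08)
  = 0.59 × 0.0460 = 0.0271

0.027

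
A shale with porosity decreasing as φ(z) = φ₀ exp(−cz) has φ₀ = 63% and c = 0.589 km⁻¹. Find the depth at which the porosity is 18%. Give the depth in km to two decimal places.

2.13 km

Invert Athy's law: z = ln(φ₀/φ) / c
z = ln(0.63/0.18) / 0.589 = ln(3.5) / 0.589 = 1.2528 / 0.589 = 2.127 km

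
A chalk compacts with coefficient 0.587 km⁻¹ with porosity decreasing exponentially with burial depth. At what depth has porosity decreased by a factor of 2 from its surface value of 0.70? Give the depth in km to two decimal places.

φ/φ₀ = 1/2 ⇒ exp(−k·z) = 1/2 ⇒ z = ln(2) / k
z = 0.6931 / 0.587 = 1.181 km

1.18 km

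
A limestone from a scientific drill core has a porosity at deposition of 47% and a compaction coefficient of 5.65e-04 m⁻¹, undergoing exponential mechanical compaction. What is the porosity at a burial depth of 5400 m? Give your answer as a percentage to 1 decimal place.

Working in km (1 km = 1000 m; k in km⁻¹ = k in m⁻¹ × 1000):
phi = phi₀·exp(−k·z) = 0.47 × exp(−0.565 × 5.4) = 0.47 × exp(−3.051)
  = 0.47 × 0.0473 = 0.0222

2.2%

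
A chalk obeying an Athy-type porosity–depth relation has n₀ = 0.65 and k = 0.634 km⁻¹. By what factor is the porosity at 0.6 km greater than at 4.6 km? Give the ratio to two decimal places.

12.63

n(d₁)/n(d₂) = e^(−k·d₁)/e^(−k·d₂) = e^{k(d₂−d₁)}
= exp(0.634 × 4) = exp(2.536) = 12.6291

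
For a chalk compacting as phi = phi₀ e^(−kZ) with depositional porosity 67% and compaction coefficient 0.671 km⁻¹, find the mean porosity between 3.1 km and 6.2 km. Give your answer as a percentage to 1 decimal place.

⟨phi⟩ = (1/(Z₂−Z₁)) ∫ phi₀ e^(−kZ) dZ = phi₀·(e^(−k·Z₁) − e^(−k·Z₂)) / (k·(Z₂−Z₁))
e^(−0.671×3.1) = 0.1249; e^(−0.671×6.2) = 0.0156
⟨phi⟩ = 0.67 × (0.1249 − 0.0156) / (0.671 × 3.1) = 0.67 × 0.0526 = 0.0352

3.5%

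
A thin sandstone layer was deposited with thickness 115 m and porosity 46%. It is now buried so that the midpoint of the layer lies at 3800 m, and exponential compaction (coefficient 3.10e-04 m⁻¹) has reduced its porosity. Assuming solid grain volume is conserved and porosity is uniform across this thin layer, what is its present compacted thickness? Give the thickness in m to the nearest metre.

72 m

Working in km (1 km = 1000 m; β in km⁻¹ = β in m⁻¹ × 1000):
Porosity at 3.8 km: φ = 0.46·exp(−0.31×3.8) = 0.1416
Solid-volume conservation: h(1−φ) = h₀(1−φ₀) ⇒ h = h₀·(1−φ₀)/(1−φ)
h = 0.115 × (1 − 0.46)/(1 − 0.1416) = 0.115 × 0.6291 = 0.0723 km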